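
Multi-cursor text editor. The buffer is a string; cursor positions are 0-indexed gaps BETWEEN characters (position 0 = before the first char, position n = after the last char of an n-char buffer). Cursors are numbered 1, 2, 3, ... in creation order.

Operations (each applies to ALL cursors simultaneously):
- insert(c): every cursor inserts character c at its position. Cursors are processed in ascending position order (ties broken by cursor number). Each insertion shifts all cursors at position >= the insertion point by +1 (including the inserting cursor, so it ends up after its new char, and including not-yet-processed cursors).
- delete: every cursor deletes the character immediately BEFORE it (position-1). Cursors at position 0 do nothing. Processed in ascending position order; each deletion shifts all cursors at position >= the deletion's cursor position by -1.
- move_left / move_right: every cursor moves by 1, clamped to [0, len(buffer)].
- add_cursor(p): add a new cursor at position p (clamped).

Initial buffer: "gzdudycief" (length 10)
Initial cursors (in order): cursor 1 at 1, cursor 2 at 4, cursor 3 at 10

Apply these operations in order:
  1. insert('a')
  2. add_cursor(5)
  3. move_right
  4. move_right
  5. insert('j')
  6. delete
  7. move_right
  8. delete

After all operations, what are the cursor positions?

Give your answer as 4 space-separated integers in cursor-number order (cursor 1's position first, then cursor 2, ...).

After op 1 (insert('a')): buffer="gazduadyciefa" (len 13), cursors c1@2 c2@6 c3@13, authorship .1...2......3
After op 2 (add_cursor(5)): buffer="gazduadyciefa" (len 13), cursors c1@2 c4@5 c2@6 c3@13, authorship .1...2......3
After op 3 (move_right): buffer="gazduadyciefa" (len 13), cursors c1@3 c4@6 c2@7 c3@13, authorship .1...2......3
After op 4 (move_right): buffer="gazduadyciefa" (len 13), cursors c1@4 c4@7 c2@8 c3@13, authorship .1...2......3
After op 5 (insert('j')): buffer="gazdjuadjyjciefaj" (len 17), cursors c1@5 c4@9 c2@11 c3@17, authorship .1..1.2.4.2....33
After op 6 (delete): buffer="gazduadyciefa" (len 13), cursors c1@4 c4@7 c2@8 c3@13, authorship .1...2......3
After op 7 (move_right): buffer="gazduadyciefa" (len 13), cursors c1@5 c4@8 c2@9 c3@13, authorship .1...2......3
After op 8 (delete): buffer="gazdadief" (len 9), cursors c1@4 c2@6 c4@6 c3@9, authorship .1..2....

Answer: 4 6 9 6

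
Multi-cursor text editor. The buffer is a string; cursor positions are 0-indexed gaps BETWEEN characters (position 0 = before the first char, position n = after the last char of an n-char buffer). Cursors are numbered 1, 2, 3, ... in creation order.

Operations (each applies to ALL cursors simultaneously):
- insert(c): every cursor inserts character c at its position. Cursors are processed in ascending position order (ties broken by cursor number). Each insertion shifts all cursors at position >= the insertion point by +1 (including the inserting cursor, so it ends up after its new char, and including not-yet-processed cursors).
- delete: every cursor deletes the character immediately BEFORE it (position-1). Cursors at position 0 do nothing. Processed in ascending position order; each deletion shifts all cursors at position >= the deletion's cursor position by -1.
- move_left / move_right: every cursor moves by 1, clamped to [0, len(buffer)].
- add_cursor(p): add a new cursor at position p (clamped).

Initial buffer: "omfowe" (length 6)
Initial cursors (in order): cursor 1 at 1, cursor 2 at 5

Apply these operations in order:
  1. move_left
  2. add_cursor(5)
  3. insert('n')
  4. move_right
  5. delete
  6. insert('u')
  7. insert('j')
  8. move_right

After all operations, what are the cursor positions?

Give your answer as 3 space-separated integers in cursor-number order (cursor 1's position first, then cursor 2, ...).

After op 1 (move_left): buffer="omfowe" (len 6), cursors c1@0 c2@4, authorship ......
After op 2 (add_cursor(5)): buffer="omfowe" (len 6), cursors c1@0 c2@4 c3@5, authorship ......
After op 3 (insert('n')): buffer="nomfonwne" (len 9), cursors c1@1 c2@6 c3@8, authorship 1....2.3.
After op 4 (move_right): buffer="nomfonwne" (len 9), cursors c1@2 c2@7 c3@9, authorship 1....2.3.
After op 5 (delete): buffer="nmfonn" (len 6), cursors c1@1 c2@5 c3@6, authorship 1...23
After op 6 (insert('u')): buffer="numfonunu" (len 9), cursors c1@2 c2@7 c3@9, authorship 11...2233
After op 7 (insert('j')): buffer="nujmfonujnuj" (len 12), cursors c1@3 c2@9 c3@12, authorship 111...222333
After op 8 (move_right): buffer="nujmfonujnuj" (len 12), cursors c1@4 c2@10 c3@12, authorship 111...222333

Answer: 4 10 12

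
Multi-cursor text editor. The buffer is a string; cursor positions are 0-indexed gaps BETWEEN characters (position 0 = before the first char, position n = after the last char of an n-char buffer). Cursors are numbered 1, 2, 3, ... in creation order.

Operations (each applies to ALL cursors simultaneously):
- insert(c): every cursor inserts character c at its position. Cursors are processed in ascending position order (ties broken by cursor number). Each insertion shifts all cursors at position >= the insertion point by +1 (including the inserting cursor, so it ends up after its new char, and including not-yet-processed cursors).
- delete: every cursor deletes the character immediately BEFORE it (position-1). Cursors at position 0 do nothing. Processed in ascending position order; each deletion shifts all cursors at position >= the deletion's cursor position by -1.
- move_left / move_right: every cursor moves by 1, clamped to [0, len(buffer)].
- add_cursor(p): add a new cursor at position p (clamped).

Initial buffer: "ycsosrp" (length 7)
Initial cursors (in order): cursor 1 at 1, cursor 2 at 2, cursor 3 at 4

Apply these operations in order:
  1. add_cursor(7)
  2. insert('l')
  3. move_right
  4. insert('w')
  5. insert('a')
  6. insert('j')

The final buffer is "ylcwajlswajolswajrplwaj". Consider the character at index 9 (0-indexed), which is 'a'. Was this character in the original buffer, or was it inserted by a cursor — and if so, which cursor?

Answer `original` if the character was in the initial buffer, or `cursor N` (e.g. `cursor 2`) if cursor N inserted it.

Answer: cursor 2

Derivation:
After op 1 (add_cursor(7)): buffer="ycsosrp" (len 7), cursors c1@1 c2@2 c3@4 c4@7, authorship .......
After op 2 (insert('l')): buffer="ylclsolsrpl" (len 11), cursors c1@2 c2@4 c3@7 c4@11, authorship .1.2..3...4
After op 3 (move_right): buffer="ylclsolsrpl" (len 11), cursors c1@3 c2@5 c3@8 c4@11, authorship .1.2..3...4
After op 4 (insert('w')): buffer="ylcwlswolswrplw" (len 15), cursors c1@4 c2@7 c3@11 c4@15, authorship .1.12.2.3.3..44
After op 5 (insert('a')): buffer="ylcwalswaolswarplwa" (len 19), cursors c1@5 c2@9 c3@14 c4@19, authorship .1.112.22.3.33..444
After op 6 (insert('j')): buffer="ylcwajlswajolswajrplwaj" (len 23), cursors c1@6 c2@11 c3@17 c4@23, authorship .1.1112.222.3.333..4444
Authorship (.=original, N=cursor N): . 1 . 1 1 1 2 . 2 2 2 . 3 . 3 3 3 . . 4 4 4 4
Index 9: author = 2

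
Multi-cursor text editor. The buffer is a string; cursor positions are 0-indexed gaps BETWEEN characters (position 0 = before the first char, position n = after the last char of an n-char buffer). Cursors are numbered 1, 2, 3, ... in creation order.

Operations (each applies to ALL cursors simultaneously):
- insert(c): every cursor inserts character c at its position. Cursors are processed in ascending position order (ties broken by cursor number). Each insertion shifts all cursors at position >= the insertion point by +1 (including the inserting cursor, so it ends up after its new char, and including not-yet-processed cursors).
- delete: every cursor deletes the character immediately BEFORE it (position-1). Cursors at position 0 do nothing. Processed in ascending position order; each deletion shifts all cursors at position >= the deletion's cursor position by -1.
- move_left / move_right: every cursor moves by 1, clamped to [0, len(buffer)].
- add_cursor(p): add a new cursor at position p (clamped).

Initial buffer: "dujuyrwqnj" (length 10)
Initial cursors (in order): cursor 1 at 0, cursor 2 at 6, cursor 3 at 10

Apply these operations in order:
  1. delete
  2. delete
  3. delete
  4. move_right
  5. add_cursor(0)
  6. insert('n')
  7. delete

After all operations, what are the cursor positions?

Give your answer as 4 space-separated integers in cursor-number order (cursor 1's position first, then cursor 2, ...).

After op 1 (delete): buffer="dujuywqn" (len 8), cursors c1@0 c2@5 c3@8, authorship ........
After op 2 (delete): buffer="dujuwq" (len 6), cursors c1@0 c2@4 c3@6, authorship ......
After op 3 (delete): buffer="dujw" (len 4), cursors c1@0 c2@3 c3@4, authorship ....
After op 4 (move_right): buffer="dujw" (len 4), cursors c1@1 c2@4 c3@4, authorship ....
After op 5 (add_cursor(0)): buffer="dujw" (len 4), cursors c4@0 c1@1 c2@4 c3@4, authorship ....
After op 6 (insert('n')): buffer="ndnujwnn" (len 8), cursors c4@1 c1@3 c2@8 c3@8, authorship 4.1...23
After op 7 (delete): buffer="dujw" (len 4), cursors c4@0 c1@1 c2@4 c3@4, authorship ....

Answer: 1 4 4 0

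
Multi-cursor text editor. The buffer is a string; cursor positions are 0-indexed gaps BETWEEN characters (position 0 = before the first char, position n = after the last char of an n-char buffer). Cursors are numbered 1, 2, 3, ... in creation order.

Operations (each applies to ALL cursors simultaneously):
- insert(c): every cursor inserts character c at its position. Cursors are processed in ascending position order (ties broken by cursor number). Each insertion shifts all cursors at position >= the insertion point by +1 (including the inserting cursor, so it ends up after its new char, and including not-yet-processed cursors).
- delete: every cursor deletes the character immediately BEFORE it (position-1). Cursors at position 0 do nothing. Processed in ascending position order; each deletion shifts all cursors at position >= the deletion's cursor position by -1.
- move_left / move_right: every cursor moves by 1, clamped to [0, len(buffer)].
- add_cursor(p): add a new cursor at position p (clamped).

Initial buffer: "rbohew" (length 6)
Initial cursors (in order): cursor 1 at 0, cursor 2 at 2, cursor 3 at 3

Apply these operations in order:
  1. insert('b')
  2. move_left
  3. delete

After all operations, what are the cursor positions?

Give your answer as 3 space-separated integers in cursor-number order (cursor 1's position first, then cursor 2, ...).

Answer: 0 2 3

Derivation:
After op 1 (insert('b')): buffer="brbbobhew" (len 9), cursors c1@1 c2@4 c3@6, authorship 1..2.3...
After op 2 (move_left): buffer="brbbobhew" (len 9), cursors c1@0 c2@3 c3@5, authorship 1..2.3...
After op 3 (delete): buffer="brbbhew" (len 7), cursors c1@0 c2@2 c3@3, authorship 1.23...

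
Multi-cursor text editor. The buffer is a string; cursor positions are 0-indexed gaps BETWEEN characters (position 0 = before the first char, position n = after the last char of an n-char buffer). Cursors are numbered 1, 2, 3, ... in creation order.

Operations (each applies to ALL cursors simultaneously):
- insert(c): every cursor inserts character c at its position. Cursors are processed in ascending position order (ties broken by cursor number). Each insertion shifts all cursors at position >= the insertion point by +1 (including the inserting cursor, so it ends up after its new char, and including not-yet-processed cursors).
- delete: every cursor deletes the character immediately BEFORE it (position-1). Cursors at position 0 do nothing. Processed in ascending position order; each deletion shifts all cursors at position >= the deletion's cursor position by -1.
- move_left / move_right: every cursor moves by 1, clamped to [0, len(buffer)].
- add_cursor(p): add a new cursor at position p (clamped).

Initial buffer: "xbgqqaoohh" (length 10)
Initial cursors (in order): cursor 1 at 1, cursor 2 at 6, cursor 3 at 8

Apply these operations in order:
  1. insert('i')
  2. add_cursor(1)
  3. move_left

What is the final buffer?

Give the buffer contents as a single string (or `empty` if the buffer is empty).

Answer: xibgqqaiooihh

Derivation:
After op 1 (insert('i')): buffer="xibgqqaiooihh" (len 13), cursors c1@2 c2@8 c3@11, authorship .1.....2..3..
After op 2 (add_cursor(1)): buffer="xibgqqaiooihh" (len 13), cursors c4@1 c1@2 c2@8 c3@11, authorship .1.....2..3..
After op 3 (move_left): buffer="xibgqqaiooihh" (len 13), cursors c4@0 c1@1 c2@7 c3@10, authorship .1.....2..3..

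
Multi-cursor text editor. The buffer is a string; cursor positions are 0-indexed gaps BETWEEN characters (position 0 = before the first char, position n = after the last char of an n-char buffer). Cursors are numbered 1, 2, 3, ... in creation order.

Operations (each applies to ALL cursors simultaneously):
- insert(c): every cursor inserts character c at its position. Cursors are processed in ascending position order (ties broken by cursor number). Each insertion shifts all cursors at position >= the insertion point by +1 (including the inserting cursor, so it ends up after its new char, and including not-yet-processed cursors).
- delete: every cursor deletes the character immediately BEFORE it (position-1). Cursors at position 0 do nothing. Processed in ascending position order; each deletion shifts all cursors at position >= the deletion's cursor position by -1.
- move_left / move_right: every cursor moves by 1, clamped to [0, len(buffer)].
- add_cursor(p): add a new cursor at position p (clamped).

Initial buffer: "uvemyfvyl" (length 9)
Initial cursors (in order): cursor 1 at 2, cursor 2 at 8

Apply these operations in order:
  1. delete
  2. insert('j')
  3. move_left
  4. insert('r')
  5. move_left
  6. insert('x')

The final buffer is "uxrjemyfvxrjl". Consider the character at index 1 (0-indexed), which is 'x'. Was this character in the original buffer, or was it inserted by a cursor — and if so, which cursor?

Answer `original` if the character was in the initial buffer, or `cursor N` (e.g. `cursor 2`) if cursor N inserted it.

After op 1 (delete): buffer="uemyfvl" (len 7), cursors c1@1 c2@6, authorship .......
After op 2 (insert('j')): buffer="ujemyfvjl" (len 9), cursors c1@2 c2@8, authorship .1.....2.
After op 3 (move_left): buffer="ujemyfvjl" (len 9), cursors c1@1 c2@7, authorship .1.....2.
After op 4 (insert('r')): buffer="urjemyfvrjl" (len 11), cursors c1@2 c2@9, authorship .11.....22.
After op 5 (move_left): buffer="urjemyfvrjl" (len 11), cursors c1@1 c2@8, authorship .11.....22.
After op 6 (insert('x')): buffer="uxrjemyfvxrjl" (len 13), cursors c1@2 c2@10, authorship .111.....222.
Authorship (.=original, N=cursor N): . 1 1 1 . . . . . 2 2 2 .
Index 1: author = 1

Answer: cursor 1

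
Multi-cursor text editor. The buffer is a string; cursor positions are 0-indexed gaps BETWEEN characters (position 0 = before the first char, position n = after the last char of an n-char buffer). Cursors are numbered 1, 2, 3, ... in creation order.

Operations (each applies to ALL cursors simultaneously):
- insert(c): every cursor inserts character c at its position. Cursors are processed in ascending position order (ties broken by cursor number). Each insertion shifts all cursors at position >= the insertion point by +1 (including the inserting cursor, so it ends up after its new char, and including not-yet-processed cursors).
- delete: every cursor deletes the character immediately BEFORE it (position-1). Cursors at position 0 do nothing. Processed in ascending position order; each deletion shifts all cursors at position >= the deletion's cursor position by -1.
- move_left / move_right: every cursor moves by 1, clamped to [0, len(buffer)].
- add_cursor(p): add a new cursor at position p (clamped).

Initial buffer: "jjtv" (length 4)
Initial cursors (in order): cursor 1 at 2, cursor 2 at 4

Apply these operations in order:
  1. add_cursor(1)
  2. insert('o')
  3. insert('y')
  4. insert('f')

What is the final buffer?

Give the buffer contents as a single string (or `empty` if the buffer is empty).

After op 1 (add_cursor(1)): buffer="jjtv" (len 4), cursors c3@1 c1@2 c2@4, authorship ....
After op 2 (insert('o')): buffer="jojotvo" (len 7), cursors c3@2 c1@4 c2@7, authorship .3.1..2
After op 3 (insert('y')): buffer="joyjoytvoy" (len 10), cursors c3@3 c1@6 c2@10, authorship .33.11..22
After op 4 (insert('f')): buffer="joyfjoyftvoyf" (len 13), cursors c3@4 c1@8 c2@13, authorship .333.111..222

Answer: joyfjoyftvoyf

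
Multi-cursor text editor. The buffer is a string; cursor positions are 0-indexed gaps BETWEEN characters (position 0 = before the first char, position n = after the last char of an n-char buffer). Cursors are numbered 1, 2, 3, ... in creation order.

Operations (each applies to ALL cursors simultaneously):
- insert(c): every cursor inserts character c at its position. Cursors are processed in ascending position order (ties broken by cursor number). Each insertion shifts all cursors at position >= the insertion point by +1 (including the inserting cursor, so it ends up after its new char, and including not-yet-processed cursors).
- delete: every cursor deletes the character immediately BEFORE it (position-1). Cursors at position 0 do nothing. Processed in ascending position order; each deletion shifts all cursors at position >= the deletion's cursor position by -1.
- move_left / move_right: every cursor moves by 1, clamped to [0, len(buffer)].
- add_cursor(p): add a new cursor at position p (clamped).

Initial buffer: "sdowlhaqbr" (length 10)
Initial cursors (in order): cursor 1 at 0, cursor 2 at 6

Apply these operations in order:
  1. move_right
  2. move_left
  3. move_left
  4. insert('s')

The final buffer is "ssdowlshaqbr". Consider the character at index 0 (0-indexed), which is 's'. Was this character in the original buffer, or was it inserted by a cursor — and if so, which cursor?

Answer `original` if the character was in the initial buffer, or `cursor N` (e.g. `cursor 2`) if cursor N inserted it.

After op 1 (move_right): buffer="sdowlhaqbr" (len 10), cursors c1@1 c2@7, authorship ..........
After op 2 (move_left): buffer="sdowlhaqbr" (len 10), cursors c1@0 c2@6, authorship ..........
After op 3 (move_left): buffer="sdowlhaqbr" (len 10), cursors c1@0 c2@5, authorship ..........
After op 4 (insert('s')): buffer="ssdowlshaqbr" (len 12), cursors c1@1 c2@7, authorship 1.....2.....
Authorship (.=original, N=cursor N): 1 . . . . . 2 . . . . .
Index 0: author = 1

Answer: cursor 1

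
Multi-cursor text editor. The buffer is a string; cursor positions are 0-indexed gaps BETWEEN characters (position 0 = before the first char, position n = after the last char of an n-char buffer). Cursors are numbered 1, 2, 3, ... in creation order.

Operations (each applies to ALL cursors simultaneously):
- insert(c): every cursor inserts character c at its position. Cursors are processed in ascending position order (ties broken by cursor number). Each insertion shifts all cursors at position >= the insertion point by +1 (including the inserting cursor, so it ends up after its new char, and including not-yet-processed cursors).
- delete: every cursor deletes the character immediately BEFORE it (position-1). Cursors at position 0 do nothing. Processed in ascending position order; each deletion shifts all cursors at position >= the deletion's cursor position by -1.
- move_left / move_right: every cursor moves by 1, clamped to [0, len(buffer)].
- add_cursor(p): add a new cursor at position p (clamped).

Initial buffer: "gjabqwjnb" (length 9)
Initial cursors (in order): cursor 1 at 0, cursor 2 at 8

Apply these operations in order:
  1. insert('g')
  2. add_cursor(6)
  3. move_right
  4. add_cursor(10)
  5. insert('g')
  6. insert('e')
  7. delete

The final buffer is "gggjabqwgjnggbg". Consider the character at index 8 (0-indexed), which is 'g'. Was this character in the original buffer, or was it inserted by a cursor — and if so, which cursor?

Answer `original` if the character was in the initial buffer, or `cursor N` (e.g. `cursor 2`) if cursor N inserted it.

Answer: cursor 3

Derivation:
After op 1 (insert('g')): buffer="ggjabqwjngb" (len 11), cursors c1@1 c2@10, authorship 1........2.
After op 2 (add_cursor(6)): buffer="ggjabqwjngb" (len 11), cursors c1@1 c3@6 c2@10, authorship 1........2.
After op 3 (move_right): buffer="ggjabqwjngb" (len 11), cursors c1@2 c3@7 c2@11, authorship 1........2.
After op 4 (add_cursor(10)): buffer="ggjabqwjngb" (len 11), cursors c1@2 c3@7 c4@10 c2@11, authorship 1........2.
After op 5 (insert('g')): buffer="gggjabqwgjnggbg" (len 15), cursors c1@3 c3@9 c4@13 c2@15, authorship 1.1.....3..24.2
After op 6 (insert('e')): buffer="gggejabqwgejnggebge" (len 19), cursors c1@4 c3@11 c4@16 c2@19, authorship 1.11.....33..244.22
After op 7 (delete): buffer="gggjabqwgjnggbg" (len 15), cursors c1@3 c3@9 c4@13 c2@15, authorship 1.1.....3..24.2
Authorship (.=original, N=cursor N): 1 . 1 . . . . . 3 . . 2 4 . 2
Index 8: author = 3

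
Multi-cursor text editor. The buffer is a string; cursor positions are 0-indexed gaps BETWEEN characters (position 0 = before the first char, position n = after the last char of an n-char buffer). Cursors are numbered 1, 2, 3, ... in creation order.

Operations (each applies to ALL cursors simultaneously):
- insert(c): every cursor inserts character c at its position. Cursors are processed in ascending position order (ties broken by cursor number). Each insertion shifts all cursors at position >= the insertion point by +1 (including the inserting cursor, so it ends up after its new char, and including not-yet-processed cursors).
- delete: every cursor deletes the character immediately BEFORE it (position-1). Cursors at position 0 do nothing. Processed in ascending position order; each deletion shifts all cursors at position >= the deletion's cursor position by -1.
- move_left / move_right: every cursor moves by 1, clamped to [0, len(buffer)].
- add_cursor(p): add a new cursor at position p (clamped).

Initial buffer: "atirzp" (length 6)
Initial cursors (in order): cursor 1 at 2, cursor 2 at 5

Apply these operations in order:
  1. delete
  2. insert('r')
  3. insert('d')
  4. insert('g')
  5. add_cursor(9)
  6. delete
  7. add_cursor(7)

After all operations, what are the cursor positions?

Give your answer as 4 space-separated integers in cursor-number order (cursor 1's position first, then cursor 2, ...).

After op 1 (delete): buffer="airp" (len 4), cursors c1@1 c2@3, authorship ....
After op 2 (insert('r')): buffer="arirrp" (len 6), cursors c1@2 c2@5, authorship .1..2.
After op 3 (insert('d')): buffer="ardirrdp" (len 8), cursors c1@3 c2@7, authorship .11..22.
After op 4 (insert('g')): buffer="ardgirrdgp" (len 10), cursors c1@4 c2@9, authorship .111..222.
After op 5 (add_cursor(9)): buffer="ardgirrdgp" (len 10), cursors c1@4 c2@9 c3@9, authorship .111..222.
After op 6 (delete): buffer="ardirrp" (len 7), cursors c1@3 c2@6 c3@6, authorship .11..2.
After op 7 (add_cursor(7)): buffer="ardirrp" (len 7), cursors c1@3 c2@6 c3@6 c4@7, authorship .11..2.

Answer: 3 6 6 7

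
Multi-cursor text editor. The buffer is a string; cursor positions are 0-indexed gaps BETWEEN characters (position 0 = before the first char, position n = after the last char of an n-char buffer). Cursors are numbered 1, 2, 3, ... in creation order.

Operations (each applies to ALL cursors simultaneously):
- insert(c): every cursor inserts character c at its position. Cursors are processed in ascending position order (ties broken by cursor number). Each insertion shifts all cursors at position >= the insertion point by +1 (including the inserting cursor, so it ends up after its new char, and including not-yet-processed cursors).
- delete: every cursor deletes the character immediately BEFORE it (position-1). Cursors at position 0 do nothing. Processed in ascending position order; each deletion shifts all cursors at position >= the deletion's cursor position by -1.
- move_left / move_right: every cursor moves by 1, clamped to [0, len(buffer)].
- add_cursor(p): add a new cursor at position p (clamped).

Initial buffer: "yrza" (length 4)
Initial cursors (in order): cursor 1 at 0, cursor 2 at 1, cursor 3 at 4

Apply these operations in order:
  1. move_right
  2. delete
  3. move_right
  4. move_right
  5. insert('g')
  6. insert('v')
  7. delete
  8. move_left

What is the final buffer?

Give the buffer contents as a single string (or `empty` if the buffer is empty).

After op 1 (move_right): buffer="yrza" (len 4), cursors c1@1 c2@2 c3@4, authorship ....
After op 2 (delete): buffer="z" (len 1), cursors c1@0 c2@0 c3@1, authorship .
After op 3 (move_right): buffer="z" (len 1), cursors c1@1 c2@1 c3@1, authorship .
After op 4 (move_right): buffer="z" (len 1), cursors c1@1 c2@1 c3@1, authorship .
After op 5 (insert('g')): buffer="zggg" (len 4), cursors c1@4 c2@4 c3@4, authorship .123
After op 6 (insert('v')): buffer="zgggvvv" (len 7), cursors c1@7 c2@7 c3@7, authorship .123123
After op 7 (delete): buffer="zggg" (len 4), cursors c1@4 c2@4 c3@4, authorship .123
After op 8 (move_left): buffer="zggg" (len 4), cursors c1@3 c2@3 c3@3, authorship .123

Answer: zggg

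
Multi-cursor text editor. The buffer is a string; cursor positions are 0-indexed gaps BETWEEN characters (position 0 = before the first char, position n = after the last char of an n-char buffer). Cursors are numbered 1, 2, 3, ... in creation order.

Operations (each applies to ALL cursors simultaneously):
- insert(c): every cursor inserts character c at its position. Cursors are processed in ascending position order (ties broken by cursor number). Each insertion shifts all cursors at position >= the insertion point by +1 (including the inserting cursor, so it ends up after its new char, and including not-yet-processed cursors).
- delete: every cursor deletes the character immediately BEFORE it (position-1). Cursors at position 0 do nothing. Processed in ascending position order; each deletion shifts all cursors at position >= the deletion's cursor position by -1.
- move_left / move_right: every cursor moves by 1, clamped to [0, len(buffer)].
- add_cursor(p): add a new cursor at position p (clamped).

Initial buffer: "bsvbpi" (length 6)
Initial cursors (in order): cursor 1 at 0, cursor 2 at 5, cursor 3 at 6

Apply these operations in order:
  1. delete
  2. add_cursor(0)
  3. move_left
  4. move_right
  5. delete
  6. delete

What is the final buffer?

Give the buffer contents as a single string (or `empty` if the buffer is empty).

After op 1 (delete): buffer="bsvb" (len 4), cursors c1@0 c2@4 c3@4, authorship ....
After op 2 (add_cursor(0)): buffer="bsvb" (len 4), cursors c1@0 c4@0 c2@4 c3@4, authorship ....
After op 3 (move_left): buffer="bsvb" (len 4), cursors c1@0 c4@0 c2@3 c3@3, authorship ....
After op 4 (move_right): buffer="bsvb" (len 4), cursors c1@1 c4@1 c2@4 c3@4, authorship ....
After op 5 (delete): buffer="s" (len 1), cursors c1@0 c4@0 c2@1 c3@1, authorship .
After op 6 (delete): buffer="" (len 0), cursors c1@0 c2@0 c3@0 c4@0, authorship 

Answer: empty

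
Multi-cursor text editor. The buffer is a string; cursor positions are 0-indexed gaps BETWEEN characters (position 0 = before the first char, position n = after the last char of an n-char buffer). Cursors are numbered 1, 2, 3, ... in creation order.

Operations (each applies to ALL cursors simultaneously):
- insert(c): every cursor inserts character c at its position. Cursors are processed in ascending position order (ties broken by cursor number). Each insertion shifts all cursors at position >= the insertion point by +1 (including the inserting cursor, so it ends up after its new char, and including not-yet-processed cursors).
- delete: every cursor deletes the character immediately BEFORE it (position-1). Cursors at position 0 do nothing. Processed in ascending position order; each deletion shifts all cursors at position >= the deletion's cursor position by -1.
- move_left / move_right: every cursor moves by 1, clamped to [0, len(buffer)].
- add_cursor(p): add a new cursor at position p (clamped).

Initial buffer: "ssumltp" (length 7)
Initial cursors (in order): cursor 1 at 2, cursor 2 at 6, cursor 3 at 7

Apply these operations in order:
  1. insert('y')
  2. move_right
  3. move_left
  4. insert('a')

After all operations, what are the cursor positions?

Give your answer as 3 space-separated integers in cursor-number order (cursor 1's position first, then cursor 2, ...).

Answer: 4 10 12

Derivation:
After op 1 (insert('y')): buffer="ssyumltypy" (len 10), cursors c1@3 c2@8 c3@10, authorship ..1....2.3
After op 2 (move_right): buffer="ssyumltypy" (len 10), cursors c1@4 c2@9 c3@10, authorship ..1....2.3
After op 3 (move_left): buffer="ssyumltypy" (len 10), cursors c1@3 c2@8 c3@9, authorship ..1....2.3
After op 4 (insert('a')): buffer="ssyaumltyapay" (len 13), cursors c1@4 c2@10 c3@12, authorship ..11....22.33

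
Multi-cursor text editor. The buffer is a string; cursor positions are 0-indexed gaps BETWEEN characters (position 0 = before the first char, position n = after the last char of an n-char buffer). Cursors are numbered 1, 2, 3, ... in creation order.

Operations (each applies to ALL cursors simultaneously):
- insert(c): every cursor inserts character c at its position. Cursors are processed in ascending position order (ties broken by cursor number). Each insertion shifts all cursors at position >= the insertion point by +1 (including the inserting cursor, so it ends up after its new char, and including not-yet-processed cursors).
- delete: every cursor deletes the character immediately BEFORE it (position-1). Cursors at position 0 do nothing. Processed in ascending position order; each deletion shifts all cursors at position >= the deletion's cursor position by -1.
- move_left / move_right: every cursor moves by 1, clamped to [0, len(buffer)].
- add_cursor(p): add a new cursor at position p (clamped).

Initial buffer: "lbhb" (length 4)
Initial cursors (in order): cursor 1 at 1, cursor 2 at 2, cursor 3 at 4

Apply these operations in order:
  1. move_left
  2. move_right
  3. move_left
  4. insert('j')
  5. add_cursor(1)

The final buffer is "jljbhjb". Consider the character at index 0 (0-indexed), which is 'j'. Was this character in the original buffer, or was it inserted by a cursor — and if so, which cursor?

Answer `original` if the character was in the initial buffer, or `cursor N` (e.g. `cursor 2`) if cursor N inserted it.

After op 1 (move_left): buffer="lbhb" (len 4), cursors c1@0 c2@1 c3@3, authorship ....
After op 2 (move_right): buffer="lbhb" (len 4), cursors c1@1 c2@2 c3@4, authorship ....
After op 3 (move_left): buffer="lbhb" (len 4), cursors c1@0 c2@1 c3@3, authorship ....
After op 4 (insert('j')): buffer="jljbhjb" (len 7), cursors c1@1 c2@3 c3@6, authorship 1.2..3.
After op 5 (add_cursor(1)): buffer="jljbhjb" (len 7), cursors c1@1 c4@1 c2@3 c3@6, authorship 1.2..3.
Authorship (.=original, N=cursor N): 1 . 2 . . 3 .
Index 0: author = 1

Answer: cursor 1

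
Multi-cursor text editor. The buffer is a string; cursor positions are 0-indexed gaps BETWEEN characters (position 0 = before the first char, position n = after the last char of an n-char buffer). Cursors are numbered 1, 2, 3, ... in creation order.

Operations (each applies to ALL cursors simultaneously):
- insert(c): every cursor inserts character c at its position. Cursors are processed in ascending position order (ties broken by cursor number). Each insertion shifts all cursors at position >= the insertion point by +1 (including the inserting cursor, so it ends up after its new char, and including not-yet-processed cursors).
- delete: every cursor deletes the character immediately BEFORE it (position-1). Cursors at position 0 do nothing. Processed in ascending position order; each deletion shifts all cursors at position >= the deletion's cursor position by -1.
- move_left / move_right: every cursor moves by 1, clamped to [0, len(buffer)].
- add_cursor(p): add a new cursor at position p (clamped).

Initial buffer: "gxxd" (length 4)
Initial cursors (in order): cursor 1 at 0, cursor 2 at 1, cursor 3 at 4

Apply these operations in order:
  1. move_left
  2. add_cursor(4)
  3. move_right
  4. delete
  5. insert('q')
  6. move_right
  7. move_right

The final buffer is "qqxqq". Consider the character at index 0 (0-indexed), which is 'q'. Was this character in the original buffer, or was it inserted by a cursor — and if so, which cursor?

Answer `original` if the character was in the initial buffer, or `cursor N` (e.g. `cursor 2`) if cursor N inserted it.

After op 1 (move_left): buffer="gxxd" (len 4), cursors c1@0 c2@0 c3@3, authorship ....
After op 2 (add_cursor(4)): buffer="gxxd" (len 4), cursors c1@0 c2@0 c3@3 c4@4, authorship ....
After op 3 (move_right): buffer="gxxd" (len 4), cursors c1@1 c2@1 c3@4 c4@4, authorship ....
After op 4 (delete): buffer="x" (len 1), cursors c1@0 c2@0 c3@1 c4@1, authorship .
After op 5 (insert('q')): buffer="qqxqq" (len 5), cursors c1@2 c2@2 c3@5 c4@5, authorship 12.34
After op 6 (move_right): buffer="qqxqq" (len 5), cursors c1@3 c2@3 c3@5 c4@5, authorship 12.34
After op 7 (move_right): buffer="qqxqq" (len 5), cursors c1@4 c2@4 c3@5 c4@5, authorship 12.34
Authorship (.=original, N=cursor N): 1 2 . 3 4
Index 0: author = 1

Answer: cursor 1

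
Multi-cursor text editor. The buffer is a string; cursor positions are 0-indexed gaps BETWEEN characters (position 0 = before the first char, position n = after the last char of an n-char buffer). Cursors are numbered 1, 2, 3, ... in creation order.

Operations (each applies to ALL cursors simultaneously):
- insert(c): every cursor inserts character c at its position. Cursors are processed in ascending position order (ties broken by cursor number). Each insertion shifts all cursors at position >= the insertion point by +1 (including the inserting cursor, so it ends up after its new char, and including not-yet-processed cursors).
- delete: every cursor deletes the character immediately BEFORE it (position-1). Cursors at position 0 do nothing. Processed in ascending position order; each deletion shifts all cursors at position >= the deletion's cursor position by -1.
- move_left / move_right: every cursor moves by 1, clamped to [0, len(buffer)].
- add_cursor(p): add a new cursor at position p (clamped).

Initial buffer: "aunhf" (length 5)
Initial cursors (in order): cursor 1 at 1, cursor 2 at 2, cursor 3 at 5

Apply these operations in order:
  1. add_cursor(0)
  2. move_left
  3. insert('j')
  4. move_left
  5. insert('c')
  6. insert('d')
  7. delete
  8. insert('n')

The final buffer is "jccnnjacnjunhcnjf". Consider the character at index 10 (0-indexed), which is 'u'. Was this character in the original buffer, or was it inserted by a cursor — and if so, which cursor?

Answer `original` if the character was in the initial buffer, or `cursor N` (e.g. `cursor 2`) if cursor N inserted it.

After op 1 (add_cursor(0)): buffer="aunhf" (len 5), cursors c4@0 c1@1 c2@2 c3@5, authorship .....
After op 2 (move_left): buffer="aunhf" (len 5), cursors c1@0 c4@0 c2@1 c3@4, authorship .....
After op 3 (insert('j')): buffer="jjajunhjf" (len 9), cursors c1@2 c4@2 c2@4 c3@8, authorship 14.2...3.
After op 4 (move_left): buffer="jjajunhjf" (len 9), cursors c1@1 c4@1 c2@3 c3@7, authorship 14.2...3.
After op 5 (insert('c')): buffer="jccjacjunhcjf" (len 13), cursors c1@3 c4@3 c2@6 c3@11, authorship 1144.22...33.
After op 6 (insert('d')): buffer="jccddjacdjunhcdjf" (len 17), cursors c1@5 c4@5 c2@9 c3@15, authorship 114144.222...333.
After op 7 (delete): buffer="jccjacjunhcjf" (len 13), cursors c1@3 c4@3 c2@6 c3@11, authorship 1144.22...33.
After op 8 (insert('n')): buffer="jccnnjacnjunhcnjf" (len 17), cursors c1@5 c4@5 c2@9 c3@15, authorship 114144.222...333.
Authorship (.=original, N=cursor N): 1 1 4 1 4 4 . 2 2 2 . . . 3 3 3 .
Index 10: author = original

Answer: original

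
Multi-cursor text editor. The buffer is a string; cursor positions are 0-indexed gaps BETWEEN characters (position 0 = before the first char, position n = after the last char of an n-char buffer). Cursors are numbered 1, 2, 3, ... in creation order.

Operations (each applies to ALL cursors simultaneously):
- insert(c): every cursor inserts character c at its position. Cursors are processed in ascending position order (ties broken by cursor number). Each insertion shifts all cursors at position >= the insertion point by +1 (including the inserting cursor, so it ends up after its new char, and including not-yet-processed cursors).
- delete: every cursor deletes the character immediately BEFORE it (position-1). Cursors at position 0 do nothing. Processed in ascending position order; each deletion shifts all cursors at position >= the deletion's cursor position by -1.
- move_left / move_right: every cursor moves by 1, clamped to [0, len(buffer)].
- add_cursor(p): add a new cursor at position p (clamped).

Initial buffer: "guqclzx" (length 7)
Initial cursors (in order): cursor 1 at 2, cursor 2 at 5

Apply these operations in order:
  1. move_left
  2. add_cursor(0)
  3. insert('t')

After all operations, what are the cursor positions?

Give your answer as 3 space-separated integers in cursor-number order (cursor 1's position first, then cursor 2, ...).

Answer: 3 7 1

Derivation:
After op 1 (move_left): buffer="guqclzx" (len 7), cursors c1@1 c2@4, authorship .......
After op 2 (add_cursor(0)): buffer="guqclzx" (len 7), cursors c3@0 c1@1 c2@4, authorship .......
After op 3 (insert('t')): buffer="tgtuqctlzx" (len 10), cursors c3@1 c1@3 c2@7, authorship 3.1...2...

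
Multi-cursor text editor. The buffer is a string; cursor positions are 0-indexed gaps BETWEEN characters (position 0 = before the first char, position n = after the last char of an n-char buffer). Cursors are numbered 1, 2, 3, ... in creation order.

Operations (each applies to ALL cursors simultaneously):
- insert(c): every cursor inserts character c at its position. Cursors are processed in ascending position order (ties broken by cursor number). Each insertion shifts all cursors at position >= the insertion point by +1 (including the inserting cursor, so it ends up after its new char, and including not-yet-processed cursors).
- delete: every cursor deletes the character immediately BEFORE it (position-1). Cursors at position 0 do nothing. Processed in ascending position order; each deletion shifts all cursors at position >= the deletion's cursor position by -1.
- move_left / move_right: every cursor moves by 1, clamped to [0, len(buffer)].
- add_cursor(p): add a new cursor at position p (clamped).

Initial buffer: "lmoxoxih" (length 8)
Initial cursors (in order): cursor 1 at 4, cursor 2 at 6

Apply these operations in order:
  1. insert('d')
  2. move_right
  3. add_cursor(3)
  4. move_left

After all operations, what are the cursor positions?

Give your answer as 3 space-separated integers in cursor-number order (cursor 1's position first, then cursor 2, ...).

After op 1 (insert('d')): buffer="lmoxdoxdih" (len 10), cursors c1@5 c2@8, authorship ....1..2..
After op 2 (move_right): buffer="lmoxdoxdih" (len 10), cursors c1@6 c2@9, authorship ....1..2..
After op 3 (add_cursor(3)): buffer="lmoxdoxdih" (len 10), cursors c3@3 c1@6 c2@9, authorship ....1..2..
After op 4 (move_left): buffer="lmoxdoxdih" (len 10), cursors c3@2 c1@5 c2@8, authorship ....1..2..

Answer: 5 8 2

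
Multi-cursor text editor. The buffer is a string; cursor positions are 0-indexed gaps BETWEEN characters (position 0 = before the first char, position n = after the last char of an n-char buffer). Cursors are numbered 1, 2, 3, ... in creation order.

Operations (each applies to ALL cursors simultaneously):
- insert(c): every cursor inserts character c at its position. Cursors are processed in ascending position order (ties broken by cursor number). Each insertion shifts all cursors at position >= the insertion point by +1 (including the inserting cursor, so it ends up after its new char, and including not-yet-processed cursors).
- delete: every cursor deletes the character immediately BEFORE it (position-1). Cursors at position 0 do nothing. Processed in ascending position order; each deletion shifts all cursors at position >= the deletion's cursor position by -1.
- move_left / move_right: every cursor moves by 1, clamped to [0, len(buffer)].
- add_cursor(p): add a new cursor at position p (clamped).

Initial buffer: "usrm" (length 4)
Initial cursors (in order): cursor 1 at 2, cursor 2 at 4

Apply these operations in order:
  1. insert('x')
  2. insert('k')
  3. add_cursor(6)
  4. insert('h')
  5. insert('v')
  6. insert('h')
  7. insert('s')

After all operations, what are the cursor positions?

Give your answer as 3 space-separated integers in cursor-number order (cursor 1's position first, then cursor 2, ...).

After op 1 (insert('x')): buffer="usxrmx" (len 6), cursors c1@3 c2@6, authorship ..1..2
After op 2 (insert('k')): buffer="usxkrmxk" (len 8), cursors c1@4 c2@8, authorship ..11..22
After op 3 (add_cursor(6)): buffer="usxkrmxk" (len 8), cursors c1@4 c3@6 c2@8, authorship ..11..22
After op 4 (insert('h')): buffer="usxkhrmhxkh" (len 11), cursors c1@5 c3@8 c2@11, authorship ..111..3222
After op 5 (insert('v')): buffer="usxkhvrmhvxkhv" (len 14), cursors c1@6 c3@10 c2@14, authorship ..1111..332222
After op 6 (insert('h')): buffer="usxkhvhrmhvhxkhvh" (len 17), cursors c1@7 c3@12 c2@17, authorship ..11111..33322222
After op 7 (insert('s')): buffer="usxkhvhsrmhvhsxkhvhs" (len 20), cursors c1@8 c3@14 c2@20, authorship ..111111..3333222222

Answer: 8 20 14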